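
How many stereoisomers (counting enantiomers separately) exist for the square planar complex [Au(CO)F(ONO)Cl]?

3

In a square planar complex each vertex has one trans partner and two cis neighbours.
Systematic placement gives 3 geometric isomers: (CO/F trans, Cl/ONO trans); (CO/ONO trans, Cl/F trans); (CO/Cl trans, F/ONO trans).
Each arrangement has an internal mirror plane or centre of symmetry, so none is chiral.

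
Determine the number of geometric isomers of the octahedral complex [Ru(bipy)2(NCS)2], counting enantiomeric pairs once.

Each bipy is bidentate and must span two cis positions.
There are 2 geometric isomers: NCS trans; NCS cis (chiral).

2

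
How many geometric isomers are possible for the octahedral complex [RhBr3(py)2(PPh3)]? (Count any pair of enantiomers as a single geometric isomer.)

3

In an octahedral complex each vertex has one trans partner and four cis neighbours.
The distinct arrangements are (3 in all): Br mer, py trans; Br mer, py cis; Br fac, py cis.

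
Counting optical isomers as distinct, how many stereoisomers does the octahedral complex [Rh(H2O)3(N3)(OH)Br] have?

In an octahedral complex each vertex has one trans partner and four cis neighbours.
Working through the distinct placements yields 4 geometric isomers: H2O mer (3 arrangements); H2O fac (chiral).
One of these lacks any improper symmetry element and so occurs as an enantiomeric pair, giving 4 + 1 = 5 stereoisomers in total.

5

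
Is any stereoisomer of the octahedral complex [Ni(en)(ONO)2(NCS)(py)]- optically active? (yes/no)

yes

The six octahedral sites form three mutually perpendicular trans pairs.
Each en is bidentate and must span two cis positions.
Working through the distinct placements yields 4 geometric isomers: ONO cis (3 arrangements, 2 chiral); ONO trans.
Of these, 2 lack any improper symmetry element and so occur as enantiomeric pairs, giving 4 + 2 = 6 stereoisomers in total.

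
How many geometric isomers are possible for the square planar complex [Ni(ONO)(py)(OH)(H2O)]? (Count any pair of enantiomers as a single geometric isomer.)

3

A square has two trans pairs of vertices; adjacent vertices are cis.
There are 3 geometric isomers: (H2O/ONO trans, OH/py trans); (H2O/py trans, OH/ONO trans); (H2O/OH trans, ONO/py trans).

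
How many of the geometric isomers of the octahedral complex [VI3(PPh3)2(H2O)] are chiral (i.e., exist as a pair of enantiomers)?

Working through the distinct placements yields 3 geometric isomers: I mer, PPh3 trans; I fac, PPh3 cis; I mer, PPh3 cis.
Each arrangement has an internal mirror plane or centre of symmetry, so none is chiral.

0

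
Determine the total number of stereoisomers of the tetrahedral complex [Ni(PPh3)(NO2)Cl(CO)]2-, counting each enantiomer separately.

2

In a tetrahedral complex all four positions are equivalent and every pair of ligands is adjacent — there is no cis/trans distinction.
Only one geometric arrangement is possible; it has no improper symmetry element, so it exists as a pair of enantiomers (2 stereoisomers).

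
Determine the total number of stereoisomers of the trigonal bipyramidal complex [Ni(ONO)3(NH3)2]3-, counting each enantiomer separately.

A trigonal bipyramid has two axial and three equatorial sites, which are chemically inequivalent.
Working through the distinct placements yields 3 geometric isomers: NH3 both axial; NH3 one axial, one equatorial; NH3 both equatorial.
Each arrangement has an internal mirror plane or centre of symmetry, so none is chiral.

3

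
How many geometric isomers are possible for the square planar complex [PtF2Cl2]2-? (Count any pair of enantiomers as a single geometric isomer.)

2

There are 2 geometric isomers: F cis; F trans.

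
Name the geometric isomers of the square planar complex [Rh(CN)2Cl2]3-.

A square has two trans pairs of vertices; adjacent vertices are cis.
Systematic placement gives 2 geometric isomers: CN cis; CN trans.

cis and trans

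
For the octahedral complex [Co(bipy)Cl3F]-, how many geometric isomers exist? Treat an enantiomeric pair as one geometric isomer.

2

In an octahedral complex each vertex has one trans partner and four cis neighbours.
Each bipy is bidentate and must span two cis positions.
Working through the distinct placements yields 2 geometric isomers: Cl mer; Cl fac.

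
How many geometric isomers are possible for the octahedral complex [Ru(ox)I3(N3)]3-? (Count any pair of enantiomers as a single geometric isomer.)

2

The six octahedral sites form three mutually perpendicular trans pairs.
Each ox is bidentate and must span two cis positions.
There are 2 geometric isomers: I mer; I fac.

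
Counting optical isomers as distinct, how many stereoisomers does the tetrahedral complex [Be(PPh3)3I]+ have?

1

In a tetrahedral complex all four positions are equivalent and every pair of ligands is adjacent — there is no cis/trans distinction.
Only one geometric arrangement is possible.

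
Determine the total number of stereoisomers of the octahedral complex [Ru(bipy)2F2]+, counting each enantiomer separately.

Each bipy is bidentate and must span two cis positions.
Systematic placement gives 2 geometric isomers: F trans; F cis (chiral).
One of these lacks any improper symmetry element and so occurs as an enantiomeric pair, giving 2 + 1 = 3 stereoisomers in total.

3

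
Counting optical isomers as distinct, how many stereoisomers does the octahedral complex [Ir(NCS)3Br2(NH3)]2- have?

3

An octahedron has six vertices in three trans pairs; every non-trans pair is cis.
Systematic placement gives 3 geometric isomers: NCS mer, Br trans; NCS fac, Br cis; NCS mer, Br cis.
Each arrangement has an internal mirror plane or centre of symmetry, so none is chiral.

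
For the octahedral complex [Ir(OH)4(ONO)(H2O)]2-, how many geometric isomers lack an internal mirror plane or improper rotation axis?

There are 2 geometric isomers: ONO and H2O mutually cis; ONO and H2O mutually trans.
Each arrangement has an internal mirror plane or centre of symmetry, so none is chiral.

0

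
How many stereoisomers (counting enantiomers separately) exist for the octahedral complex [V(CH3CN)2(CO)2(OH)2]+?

6

An octahedron has six vertices in three trans pairs; every non-trans pair is cis.
The distinct arrangements are (5 in all): CH3CN trans, CO trans, OH trans; CH3CN trans, CO cis, OH cis; CH3CN cis, CO cis, OH trans; CH3CN cis, CO cis, OH cis (chiral); CH3CN cis, CO trans, OH cis.
One of these lacks any improper symmetry element and so occurs as an enantiomeric pair, giving 5 + 1 = 6 stereoisomers in total.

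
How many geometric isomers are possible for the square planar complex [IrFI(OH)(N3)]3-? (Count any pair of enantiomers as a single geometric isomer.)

Systematic placement gives 3 geometric isomers: (F/N3 trans, I/OH trans); (F/OH trans, I/N3 trans); (F/I trans, N3/OH trans).

3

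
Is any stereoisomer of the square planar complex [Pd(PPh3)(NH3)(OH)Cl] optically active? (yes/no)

no

A square has two trans pairs of vertices; adjacent vertices are cis.
Systematic placement gives 3 geometric isomers: (Cl/OH trans, NH3/PPh3 trans); (Cl/PPh3 trans, NH3/OH trans); (Cl/NH3 trans, OH/PPh3 trans).
Each arrangement has an internal mirror plane or centre of symmetry, so none is chiral.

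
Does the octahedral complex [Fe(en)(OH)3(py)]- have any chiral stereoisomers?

The six octahedral sites form three mutually perpendicular trans pairs.
Each en is bidentate and must span two cis positions.
Systematic placement gives 2 geometric isomers: OH mer; OH fac.
Each arrangement has an internal mirror plane or centre of symmetry, so none is chiral.

no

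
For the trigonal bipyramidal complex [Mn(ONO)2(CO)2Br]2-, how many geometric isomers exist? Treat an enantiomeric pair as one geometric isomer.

Systematic enumeration (placing each ligand type in turn and discarding arrangements equivalent by rotation or reflection) gives 5 geometric isomers.

5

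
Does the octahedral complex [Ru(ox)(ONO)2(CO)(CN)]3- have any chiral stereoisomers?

yes

In an octahedral complex each vertex has one trans partner and four cis neighbours.
Each ox is bidentate and must span two cis positions.
Working through the distinct placements yields 4 geometric isomers: ONO cis (3 arrangements, 2 chiral); ONO trans.
Of these, 2 lack any improper symmetry element and so occur as enantiomeric pairs, giving 4 + 2 = 6 stereoisomers in total.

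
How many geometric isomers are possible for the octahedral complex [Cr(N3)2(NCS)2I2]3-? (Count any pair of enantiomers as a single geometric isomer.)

In an octahedral complex each vertex has one trans partner and four cis neighbours.
Systematic placement gives 5 geometric isomers: N3 trans, NCS trans, I trans; N3 cis, NCS cis, I trans; N3 cis, NCS trans, I cis; N3 cis, NCS cis, I cis (chiral); N3 trans, NCS cis, I cis.

5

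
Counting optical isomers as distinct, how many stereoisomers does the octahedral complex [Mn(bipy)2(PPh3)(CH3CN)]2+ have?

Each bipy is bidentate and must span two cis positions.
The distinct arrangements are (2 in all): PPh3 and CH3CN mutually trans; PPh3 and CH3CN mutually cis (chiral).
One of these lacks any improper symmetry element and so occurs as an enantiomeric pair, giving 2 + 1 = 3 stereoisomers in total.

3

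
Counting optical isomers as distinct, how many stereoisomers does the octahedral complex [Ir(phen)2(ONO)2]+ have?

Each phen is bidentate and must span two cis positions.
There are 2 geometric isomers: ONO trans; ONO cis (chiral).
One of these lacks any improper symmetry element and so occurs as an enantiomeric pair, giving 2 + 1 = 3 stereoisomers in total.

3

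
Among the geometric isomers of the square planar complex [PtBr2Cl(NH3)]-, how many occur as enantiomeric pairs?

In a square planar complex each vertex has one trans partner and two cis neighbours.
The distinct arrangements are (2 in all): Br cis; Br trans.
Each arrangement has an internal mirror plane or centre of symmetry, so none is chiral.

0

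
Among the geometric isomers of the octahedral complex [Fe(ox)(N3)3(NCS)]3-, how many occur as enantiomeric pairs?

The six octahedral sites form three mutually perpendicular trans pairs.
Each ox is bidentate and must span two cis positions.
Systematic placement gives 2 geometric isomers: N3 mer; N3 fac.
Each arrangement has an internal mirror plane or centre of symmetry, so none is chiral.

0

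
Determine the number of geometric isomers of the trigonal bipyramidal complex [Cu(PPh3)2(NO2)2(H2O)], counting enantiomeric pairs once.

5

In a trigonal bipyramid the two axial positions differ from the three equatorial ones.
Systematic enumeration (placing each ligand type in turn and discarding arrangements equivalent by rotation or reflection) gives 5 geometric isomers.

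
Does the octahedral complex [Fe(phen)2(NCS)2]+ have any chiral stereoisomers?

yes

In an octahedral complex each vertex has one trans partner and four cis neighbours.
Each phen is bidentate and must span two cis positions.
Systematic placement gives 2 geometric isomers: NCS trans; NCS cis (chiral).
One of these lacks any improper symmetry element and so occurs as an enantiomeric pair, giving 2 + 1 = 3 stereoisomers in total.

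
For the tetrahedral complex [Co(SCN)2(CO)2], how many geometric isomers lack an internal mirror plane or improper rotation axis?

All four vertices of a tetrahedron are equivalent and mutually adjacent, so cis/trans isomerism cannot arise.
Only one geometric arrangement is possible.

0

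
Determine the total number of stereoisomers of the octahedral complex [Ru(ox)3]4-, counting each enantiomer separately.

2

An octahedron has six vertices in three trans pairs; every non-trans pair is cis.
Each ox is bidentate and must span two cis positions.
Only one geometric arrangement is possible; it has no improper symmetry element, so it exists as a pair of enantiomers (2 stereoisomers).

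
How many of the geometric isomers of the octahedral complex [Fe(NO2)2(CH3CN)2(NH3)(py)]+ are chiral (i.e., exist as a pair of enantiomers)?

In an octahedral complex each vertex has one trans partner and four cis neighbours.
Systematic placement gives 6 geometric isomers: NO2 cis, CH3CN trans; NO2 trans, CH3CN trans; NO2 cis, CH3CN cis (3 arrangements, 2 chiral); NO2 trans, CH3CN cis.
Of these, 2 lack any improper symmetry element and so occur as enantiomeric pairs, giving 6 + 2 = 8 stereoisomers in total.

2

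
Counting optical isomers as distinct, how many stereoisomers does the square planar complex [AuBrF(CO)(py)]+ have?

3

A square has two trans pairs of vertices; adjacent vertices are cis.
There are 3 geometric isomers: (Br/F trans, CO/py trans); (Br/py trans, CO/F trans); (Br/CO trans, F/py trans).
Each arrangement has an internal mirror plane or centre of symmetry, so none is chiral.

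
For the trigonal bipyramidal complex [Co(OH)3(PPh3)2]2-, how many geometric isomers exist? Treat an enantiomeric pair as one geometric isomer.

A trigonal bipyramid has two axial and three equatorial sites, which are chemically inequivalent.
Working through the distinct placements yields 3 geometric isomers: PPh3 both equatorial; PPh3 one axial, one equatorial; PPh3 both axial.

3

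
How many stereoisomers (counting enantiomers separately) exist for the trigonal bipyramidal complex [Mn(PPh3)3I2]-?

A trigonal bipyramid has two axial and three equatorial sites, which are chemically inequivalent.
Working through the distinct placements yields 3 geometric isomers: I both axial; I one axial, one equatorial; I both equatorial.
Each arrangement has an internal mirror plane or centre of symmetry, so none is chiral.

3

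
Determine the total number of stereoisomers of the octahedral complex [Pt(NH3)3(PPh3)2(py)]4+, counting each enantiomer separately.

3

The distinct arrangements are (3 in all): NH3 mer, PPh3 cis; NH3 mer, PPh3 trans; NH3 fac, PPh3 cis.
Each arrangement has an internal mirror plane or centre of symmetry, so none is chiral.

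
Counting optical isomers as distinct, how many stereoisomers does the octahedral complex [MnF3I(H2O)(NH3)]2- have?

Systematic placement gives 4 geometric isomers: F mer (3 arrangements); F fac (chiral).
One of these lacks any improper symmetry element and so occurs as an enantiomeric pair, giving 4 + 1 = 5 stereoisomers in total.

5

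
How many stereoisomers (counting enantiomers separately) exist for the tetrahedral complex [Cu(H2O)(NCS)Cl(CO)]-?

In a tetrahedral complex all four positions are equivalent and every pair of ligands is adjacent — there is no cis/trans distinction.
Only one geometric arrangement is possible; it has no improper symmetry element, so it exists as a pair of enantiomers (2 stereoisomers).

2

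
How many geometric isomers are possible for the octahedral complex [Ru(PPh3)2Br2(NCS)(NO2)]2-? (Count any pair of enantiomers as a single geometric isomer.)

The six octahedral sites form three mutually perpendicular trans pairs.
There are 6 geometric isomers: PPh3 trans, Br trans; PPh3 cis, Br trans; PPh3 trans, Br cis; PPh3 cis, Br cis (3 arrangements, 2 chiral).

6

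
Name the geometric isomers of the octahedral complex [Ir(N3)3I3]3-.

fac and mer

An octahedron has six vertices in three trans pairs; every non-trans pair is cis.
Systematic placement gives 2 geometric isomers: N3 mer; N3 fac.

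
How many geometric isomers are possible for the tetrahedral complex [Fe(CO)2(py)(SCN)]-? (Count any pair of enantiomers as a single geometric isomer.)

Only one geometric arrangement is possible.

1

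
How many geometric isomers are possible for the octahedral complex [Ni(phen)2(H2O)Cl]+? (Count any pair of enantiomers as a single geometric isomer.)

2

An octahedron has six vertices in three trans pairs; every non-trans pair is cis.
Each phen is bidentate and must span two cis positions.
Working through the distinct placements yields 2 geometric isomers: H2O and Cl mutually trans; H2O and Cl mutually cis (chiral).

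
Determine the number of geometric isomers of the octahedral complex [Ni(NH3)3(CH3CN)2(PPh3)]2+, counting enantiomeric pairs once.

3

An octahedron has six vertices in three trans pairs; every non-trans pair is cis.
Systematic placement gives 3 geometric isomers: NH3 mer, CH3CN trans; NH3 fac, CH3CN cis; NH3 mer, CH3CN cis.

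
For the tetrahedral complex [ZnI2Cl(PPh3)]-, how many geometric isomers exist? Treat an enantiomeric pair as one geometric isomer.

All four vertices of a tetrahedron are equivalent and mutually adjacent, so cis/trans isomerism cannot arise.
Only one geometric arrangement is possible.

1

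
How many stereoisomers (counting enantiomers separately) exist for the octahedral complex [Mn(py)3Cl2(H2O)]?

3

An octahedron has six vertices in three trans pairs; every non-trans pair is cis.
There are 3 geometric isomers: py mer, Cl trans; py mer, Cl cis; py fac, Cl cis.
Each arrangement has an internal mirror plane or centre of symmetry, so none is chiral.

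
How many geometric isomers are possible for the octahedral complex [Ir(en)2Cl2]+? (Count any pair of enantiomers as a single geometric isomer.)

2

The six octahedral sites form three mutually perpendicular trans pairs.
Each en is bidentate and must span two cis positions.
The distinct arrangements are (2 in all): Cl trans; Cl cis (chiral).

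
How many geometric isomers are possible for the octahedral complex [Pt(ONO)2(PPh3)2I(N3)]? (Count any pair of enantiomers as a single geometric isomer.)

Systematic placement gives 6 geometric isomers: ONO trans, PPh3 trans; ONO cis, PPh3 cis (3 arrangements, 2 chiral); ONO cis, PPh3 trans; ONO trans, PPh3 cis.

6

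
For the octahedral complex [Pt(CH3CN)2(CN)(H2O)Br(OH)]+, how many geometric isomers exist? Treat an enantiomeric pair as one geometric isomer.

9

An octahedron has six vertices in three trans pairs; every non-trans pair is cis.
Placing the ligands in turn and identifying arrangements related by rotation or reflection leaves 9 distinct geometric isomers.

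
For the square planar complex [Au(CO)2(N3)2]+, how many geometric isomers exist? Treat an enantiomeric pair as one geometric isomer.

2

In a square planar complex each vertex has one trans partner and two cis neighbours.
Systematic placement gives 2 geometric isomers: CO cis; CO trans.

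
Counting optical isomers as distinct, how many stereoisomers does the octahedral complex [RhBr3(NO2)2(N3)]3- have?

3

In an octahedral complex each vertex has one trans partner and four cis neighbours.
The distinct arrangements are (3 in all): Br mer, NO2 trans; Br mer, NO2 cis; Br fac, NO2 cis.
Each arrangement has an internal mirror plane or centre of symmetry, so none is chiral.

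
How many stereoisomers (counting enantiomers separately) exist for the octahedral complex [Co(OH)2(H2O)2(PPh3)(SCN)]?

8

In an octahedral complex each vertex has one trans partner and four cis neighbours.
Working through the distinct placements yields 6 geometric isomers: OH trans, H2O trans; OH cis, H2O trans; OH cis, H2O cis (3 arrangements, 2 chiral); OH trans, H2O cis.
Of these, 2 lack any improper symmetry element and so occur as enantiomeric pairs, giving 6 + 2 = 8 stereoisomers in total.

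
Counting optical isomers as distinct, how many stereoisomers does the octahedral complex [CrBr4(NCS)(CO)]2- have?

2

In an octahedral complex each vertex has one trans partner and four cis neighbours.
Systematic placement gives 2 geometric isomers: NCS and CO mutually trans; NCS and CO mutually cis.
Each arrangement has an internal mirror plane or centre of symmetry, so none is chiral.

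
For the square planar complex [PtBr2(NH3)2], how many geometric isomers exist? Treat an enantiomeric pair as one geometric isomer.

2

A square has two trans pairs of vertices; adjacent vertices are cis.
Systematic placement gives 2 geometric isomers: Br cis; Br trans.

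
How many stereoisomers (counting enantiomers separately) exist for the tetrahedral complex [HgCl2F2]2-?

1

Only one geometric arrangement is possible.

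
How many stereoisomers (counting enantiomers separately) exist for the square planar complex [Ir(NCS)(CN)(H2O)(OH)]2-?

Working through the distinct placements yields 3 geometric isomers: (CN/NCS trans, H2O/OH trans); (CN/OH trans, H2O/NCS trans); (CN/H2O trans, NCS/OH trans).
Each arrangement has an internal mirror plane or centre of symmetry, so none is chiral.

3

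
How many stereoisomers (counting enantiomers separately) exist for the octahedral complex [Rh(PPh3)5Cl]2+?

In an octahedral complex each vertex has one trans partner and four cis neighbours.
Only one geometric arrangement is possible.

1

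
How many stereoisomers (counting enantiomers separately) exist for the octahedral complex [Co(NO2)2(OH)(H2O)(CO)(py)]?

15

The six octahedral sites form three mutually perpendicular trans pairs.
Exhaustive case analysis gives 9 geometric isomers.
Of these, 6 lack any improper symmetry element and so occur as enantiomeric pairs, giving 9 + 6 = 15 stereoisomers in total.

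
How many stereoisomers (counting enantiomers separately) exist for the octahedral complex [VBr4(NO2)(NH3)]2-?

In an octahedral complex each vertex has one trans partner and four cis neighbours.
The distinct arrangements are (2 in all): NO2 and NH3 mutually trans; NO2 and NH3 mutually cis.
Each arrangement has an internal mirror plane or centre of symmetry, so none is chiral.

2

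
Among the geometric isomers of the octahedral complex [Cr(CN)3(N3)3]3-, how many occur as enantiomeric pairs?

0

The six octahedral sites form three mutually perpendicular trans pairs.
There are 2 geometric isomers: CN mer; CN fac.
Each arrangement has an internal mirror plane or centre of symmetry, so none is chiral.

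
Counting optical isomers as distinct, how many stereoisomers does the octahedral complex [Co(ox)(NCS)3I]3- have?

2

The six octahedral sites form three mutually perpendicular trans pairs.
Each ox is bidentate and must span two cis positions.
Working through the distinct placements yields 2 geometric isomers: NCS fac; NCS mer.
Each arrangement has an internal mirror plane or centre of symmetry, so none is chiral.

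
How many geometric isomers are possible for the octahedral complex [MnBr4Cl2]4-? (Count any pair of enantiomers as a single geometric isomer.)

2

In an octahedral complex each vertex has one trans partner and four cis neighbours.
Systematic placement gives 2 geometric isomers: Cl trans; Cl cis.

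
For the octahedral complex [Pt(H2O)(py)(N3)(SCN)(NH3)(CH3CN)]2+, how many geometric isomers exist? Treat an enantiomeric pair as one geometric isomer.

In an octahedral complex each vertex has one trans partner and four cis neighbours.
Placing the ligands in turn and identifying arrangements related by rotation or reflection leaves 15 distinct geometric isomers.

15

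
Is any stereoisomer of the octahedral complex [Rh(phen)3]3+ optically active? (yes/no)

In an octahedral complex each vertex has one trans partner and four cis neighbours.
Each phen is bidentate and must span two cis positions.
Only one geometric arrangement is possible; it has no improper symmetry element, so it exists as a pair of enantiomers (2 stereoisomers).

yes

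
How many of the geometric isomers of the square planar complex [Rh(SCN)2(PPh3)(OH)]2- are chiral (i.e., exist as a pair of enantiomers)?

0

A square has two trans pairs of vertices; adjacent vertices are cis.
The distinct arrangements are (2 in all): SCN cis; SCN trans.
Each arrangement has an internal mirror plane or centre of symmetry, so none is chiral.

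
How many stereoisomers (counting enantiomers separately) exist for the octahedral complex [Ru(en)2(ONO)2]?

In an octahedral complex each vertex has one trans partner and four cis neighbours.
Each en is bidentate and must span two cis positions.
There are 2 geometric isomers: ONO trans; ONO cis (chiral).
One of these lacks any improper symmetry element and so occurs as an enantiomeric pair, giving 2 + 1 = 3 stereoisomers in total.

3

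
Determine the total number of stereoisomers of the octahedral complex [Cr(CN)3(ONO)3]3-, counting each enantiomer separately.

An octahedron has six vertices in three trans pairs; every non-trans pair is cis.
Working through the distinct placements yields 2 geometric isomers: CN mer; CN fac.
Each arrangement has an internal mirror plane or centre of symmetry, so none is chiral.

2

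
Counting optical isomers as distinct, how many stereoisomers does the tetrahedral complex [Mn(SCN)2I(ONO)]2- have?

Only one geometric arrangement is possible.

1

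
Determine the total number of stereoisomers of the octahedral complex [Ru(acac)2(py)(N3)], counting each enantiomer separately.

Each acac is bidentate and must span two cis positions.
There are 2 geometric isomers: py and N3 mutually cis (chiral); py and N3 mutually trans.
One of these lacks any improper symmetry element and so occurs as an enantiomeric pair, giving 2 + 1 = 3 stereoisomers in total.

3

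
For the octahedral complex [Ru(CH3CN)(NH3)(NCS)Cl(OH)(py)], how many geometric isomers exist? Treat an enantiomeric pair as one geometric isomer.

15

An octahedron has six vertices in three trans pairs; every non-trans pair is cis.
Systematic enumeration (placing each ligand type in turn and discarding arrangements equivalent by rotation or reflection) gives 15 geometric isomers.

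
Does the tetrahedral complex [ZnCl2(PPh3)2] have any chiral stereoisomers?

no

In a tetrahedral complex all four positions are equivalent and every pair of ligands is adjacent — there is no cis/trans distinction.
Only one geometric arrangement is possible.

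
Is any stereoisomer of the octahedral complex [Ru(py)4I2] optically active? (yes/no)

no

The six octahedral sites form three mutually perpendicular trans pairs.
There are 2 geometric isomers: I trans; I cis.
Each arrangement has an internal mirror plane or centre of symmetry, so none is chiral.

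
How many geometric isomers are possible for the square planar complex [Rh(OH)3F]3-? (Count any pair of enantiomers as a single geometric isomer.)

A square has two trans pairs of vertices; adjacent vertices are cis.
Only one geometric arrangement is possible.

1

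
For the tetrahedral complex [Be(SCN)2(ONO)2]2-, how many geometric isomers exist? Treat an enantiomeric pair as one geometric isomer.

Only one geometric arrangement is possible.

1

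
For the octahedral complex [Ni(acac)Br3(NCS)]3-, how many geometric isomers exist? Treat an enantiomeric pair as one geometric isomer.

2

Each acac is bidentate and must span two cis positions.
Systematic placement gives 2 geometric isomers: Br mer; Br fac.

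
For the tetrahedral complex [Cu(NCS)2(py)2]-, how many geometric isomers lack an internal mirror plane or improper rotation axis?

Only one geometric arrangement is possible.

0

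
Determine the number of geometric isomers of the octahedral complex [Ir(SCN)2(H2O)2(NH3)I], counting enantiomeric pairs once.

An octahedron has six vertices in three trans pairs; every non-trans pair is cis.
Systematic placement gives 6 geometric isomers: SCN trans, H2O trans; SCN cis, H2O trans; SCN trans, H2O cis; SCN cis, H2O cis (3 arrangements, 2 chiral).

6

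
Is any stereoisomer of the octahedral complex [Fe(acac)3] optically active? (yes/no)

yes

Each acac is bidentate and must span two cis positions.
Only one geometric arrangement is possible; it has no improper symmetry element, so it exists as a pair of enantiomers (2 stereoisomers).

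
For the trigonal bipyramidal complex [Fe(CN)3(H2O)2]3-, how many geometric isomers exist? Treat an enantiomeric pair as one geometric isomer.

3

In a trigonal bipyramid the two axial positions differ from the three equatorial ones.
The distinct arrangements are (3 in all): H2O both equatorial; H2O one axial, one equatorial; H2O both axial.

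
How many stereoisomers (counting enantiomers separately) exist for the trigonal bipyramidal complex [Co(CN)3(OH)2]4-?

3

A trigonal bipyramid has two axial and three equatorial sites, which are chemically inequivalent.
Systematic placement gives 3 geometric isomers: OH both equatorial; OH one axial, one equatorial; OH both axial.
Each arrangement has an internal mirror plane or centre of symmetry, so none is chiral.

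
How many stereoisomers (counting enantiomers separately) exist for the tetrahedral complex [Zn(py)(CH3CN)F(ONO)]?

In a tetrahedral complex all four positions are equivalent and every pair of ligands is adjacent — there is no cis/trans distinction.
Only one geometric arrangement is possible; it has no improper symmetry element, so it exists as a pair of enantiomers (2 stereoisomers).

2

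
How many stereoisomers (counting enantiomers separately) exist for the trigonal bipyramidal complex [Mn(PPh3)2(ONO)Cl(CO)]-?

A trigonal bipyramid has two axial and three equatorial sites, which are chemically inequivalent.
Exhaustive case analysis gives 7 geometric isomers.
Of these, 3 lack any improper symmetry element and so occur as enantiomeric pairs, giving 7 + 3 = 10 stereoisomers in total.

10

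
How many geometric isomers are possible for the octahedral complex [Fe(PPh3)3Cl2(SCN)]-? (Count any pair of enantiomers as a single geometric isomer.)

3

An octahedron has six vertices in three trans pairs; every non-trans pair is cis.
Working through the distinct placements yields 3 geometric isomers: PPh3 mer, Cl trans; PPh3 fac, Cl cis; PPh3 mer, Cl cis.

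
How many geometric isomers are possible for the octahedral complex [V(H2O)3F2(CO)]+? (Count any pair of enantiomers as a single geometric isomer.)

3

There are 3 geometric isomers: H2O mer, F cis; H2O mer, F trans; H2O fac, F cis.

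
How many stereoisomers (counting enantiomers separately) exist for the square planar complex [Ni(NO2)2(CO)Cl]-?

2

A square has two trans pairs of vertices; adjacent vertices are cis.
The distinct arrangements are (2 in all): NO2 cis; NO2 trans.
Each arrangement has an internal mirror plane or centre of symmetry, so none is chiral.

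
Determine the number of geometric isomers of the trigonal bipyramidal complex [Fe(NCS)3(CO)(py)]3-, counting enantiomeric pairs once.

In a trigonal bipyramid the two axial positions differ from the three equatorial ones.
There are 4 geometric isomers: CO axial, py equatorial; CO axial, py axial; CO equatorial, py equatorial; CO equatorial, py axial.

4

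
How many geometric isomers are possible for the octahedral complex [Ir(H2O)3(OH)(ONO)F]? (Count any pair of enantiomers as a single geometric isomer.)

In an octahedral complex each vertex has one trans partner and four cis neighbours.
There are 4 geometric isomers: H2O mer (3 arrangements); H2O fac (chiral).

4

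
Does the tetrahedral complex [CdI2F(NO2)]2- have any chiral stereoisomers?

Only one geometric arrangement is possible.

no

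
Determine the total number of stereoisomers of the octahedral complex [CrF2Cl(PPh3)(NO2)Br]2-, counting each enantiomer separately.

An octahedron has six vertices in three trans pairs; every non-trans pair is cis.
Exhaustive case analysis gives 9 geometric isomers.
Of these, 6 lack any improper symmetry element and so occur as enantiomeric pairs, giving 9 + 6 = 15 stereoisomers in total.

15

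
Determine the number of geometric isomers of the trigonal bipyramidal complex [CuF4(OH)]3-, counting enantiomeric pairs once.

2

The distinct arrangements are (2 in all): OH equatorial; OH axial.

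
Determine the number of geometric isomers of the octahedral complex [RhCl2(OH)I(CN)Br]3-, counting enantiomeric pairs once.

9

An octahedron has six vertices in three trans pairs; every non-trans pair is cis.
Placing the ligands in turn and identifying arrangements related by rotation or reflection leaves 9 distinct geometric isomers.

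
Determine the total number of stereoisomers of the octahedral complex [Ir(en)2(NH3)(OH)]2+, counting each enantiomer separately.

Each en is bidentate and must span two cis positions.
The distinct arrangements are (2 in all): NH3 and OH mutually trans; NH3 and OH mutually cis (chiral).
One of these lacks any improper symmetry element and so occurs as an enantiomeric pair, giving 2 + 1 = 3 stereoisomers in total.

3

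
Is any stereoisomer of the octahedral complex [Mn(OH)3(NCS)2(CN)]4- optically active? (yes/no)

no

The six octahedral sites form three mutually perpendicular trans pairs.
Working through the distinct placements yields 3 geometric isomers: OH mer, NCS cis; OH mer, NCS trans; OH fac, NCS cis.
Each arrangement has an internal mirror plane or centre of symmetry, so none is chiral.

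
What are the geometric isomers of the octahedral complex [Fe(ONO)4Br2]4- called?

cis and trans

An octahedron has six vertices in three trans pairs; every non-trans pair is cis.
Working through the distinct placements yields 2 geometric isomers: Br trans; Br cis.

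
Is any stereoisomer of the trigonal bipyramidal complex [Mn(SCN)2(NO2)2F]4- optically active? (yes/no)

yes

In a trigonal bipyramid the two axial positions differ from the three equatorial ones.
Exhaustive case analysis gives 5 geometric isomers.
One of these lacks any improper symmetry element and so occurs as an enantiomeric pair, giving 5 + 1 = 6 stereoisomers in total.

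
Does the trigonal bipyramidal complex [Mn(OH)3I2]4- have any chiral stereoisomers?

In a trigonal bipyramid the two axial positions differ from the three equatorial ones.
The distinct arrangements are (3 in all): I both axial; I one axial, one equatorial; I both equatorial.
Each arrangement has an internal mirror plane or centre of symmetry, so none is chiral.

no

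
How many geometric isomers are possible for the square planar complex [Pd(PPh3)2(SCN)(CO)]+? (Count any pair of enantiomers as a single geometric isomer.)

In a square planar complex each vertex has one trans partner and two cis neighbours.
There are 2 geometric isomers: PPh3 cis; PPh3 trans.

2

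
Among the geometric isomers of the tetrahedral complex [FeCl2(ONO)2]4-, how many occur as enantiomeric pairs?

0

Only one geometric arrangement is possible.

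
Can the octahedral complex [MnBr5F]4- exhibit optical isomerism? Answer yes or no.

no

An octahedron has six vertices in three trans pairs; every non-trans pair is cis.
Only one geometric arrangement is possible.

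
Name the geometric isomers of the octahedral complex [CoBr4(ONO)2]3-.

cis and trans

An octahedron has six vertices in three trans pairs; every non-trans pair is cis.
Working through the distinct placements yields 2 geometric isomers: ONO trans; ONO cis.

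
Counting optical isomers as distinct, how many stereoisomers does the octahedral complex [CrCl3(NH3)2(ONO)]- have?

In an octahedral complex each vertex has one trans partner and four cis neighbours.
Systematic placement gives 3 geometric isomers: Cl mer, NH3 cis; Cl mer, NH3 trans; Cl fac, NH3 cis.
Each arrangement has an internal mirror plane or centre of symmetry, so none is chiral.

3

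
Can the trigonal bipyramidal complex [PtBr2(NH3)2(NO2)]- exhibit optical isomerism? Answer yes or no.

A trigonal bipyramid has two axial and three equatorial sites, which are chemically inequivalent.
Systematic enumeration (placing each ligand type in turn and discarding arrangements equivalent by rotation or reflection) gives 5 geometric isomers.
One of these lacks any improper symmetry element and so occurs as an enantiomeric pair, giving 5 + 1 = 6 stereoisomers in total.

yes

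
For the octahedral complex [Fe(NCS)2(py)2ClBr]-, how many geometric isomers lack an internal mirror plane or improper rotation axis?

2

Systematic placement gives 6 geometric isomers: NCS trans, py trans; NCS cis, py cis (3 arrangements, 2 chiral); NCS cis, py trans; NCS trans, py cis.
Of these, 2 lack any improper symmetry element and so occur as enantiomeric pairs, giving 6 + 2 = 8 stereoisomers in total.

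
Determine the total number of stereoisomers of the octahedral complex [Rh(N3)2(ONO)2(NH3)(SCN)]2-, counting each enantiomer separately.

The six octahedral sites form three mutually perpendicular trans pairs.
Working through the distinct placements yields 6 geometric isomers: N3 trans, ONO cis; N3 trans, ONO trans; N3 cis, ONO cis (3 arrangements, 2 chiral); N3 cis, ONO trans.
Of these, 2 lack any improper symmetry element and so occur as enantiomeric pairs, giving 6 + 2 = 8 stereoisomers in total.

8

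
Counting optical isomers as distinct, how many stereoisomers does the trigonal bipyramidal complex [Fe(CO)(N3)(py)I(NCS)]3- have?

Systematic enumeration (placing each ligand type in turn and discarding arrangements equivalent by rotation or reflection) gives 10 geometric isomers.
Of these, 10 lack any improper symmetry element and so occur as enantiomeric pairs, giving 10 + 10 = 20 stereoisomers in total.

20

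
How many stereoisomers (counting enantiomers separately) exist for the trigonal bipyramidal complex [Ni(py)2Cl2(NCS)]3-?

A trigonal bipyramid has two axial and three equatorial sites, which are chemically inequivalent.
Placing the ligands in turn and identifying arrangements related by rotation or reflection leaves 5 distinct geometric isomers.
One of these lacks any improper symmetry element and so occurs as an enantiomeric pair, giving 5 + 1 = 6 stereoisomers in total.

6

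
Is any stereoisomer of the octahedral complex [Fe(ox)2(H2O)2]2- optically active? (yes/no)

In an octahedral complex each vertex has one trans partner and four cis neighbours.
Each ox is bidentate and must span two cis positions.
There are 2 geometric isomers: H2O trans; H2O cis (chiral).
One of these lacks any improper symmetry element and so occurs as an enantiomeric pair, giving 2 + 1 = 3 stereoisomers in total.

yes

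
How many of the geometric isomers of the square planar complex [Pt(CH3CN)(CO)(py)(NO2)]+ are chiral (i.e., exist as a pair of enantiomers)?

Systematic placement gives 3 geometric isomers: (CH3CN/NO2 trans, CO/py trans); (CH3CN/py trans, CO/NO2 trans); (CH3CN/CO trans, NO2/py trans).
Each arrangement has an internal mirror plane or centre of symmetry, so none is chiral.

0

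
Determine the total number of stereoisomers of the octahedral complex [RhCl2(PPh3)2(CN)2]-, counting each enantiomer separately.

Working through the distinct placements yields 5 geometric isomers: Cl trans, PPh3 trans, CN trans; Cl cis, PPh3 cis, CN trans; Cl cis, PPh3 trans, CN cis; Cl cis, PPh3 cis, CN cis (chiral); Cl trans, PPh3 cis, CN cis.
One of these lacks any improper symmetry element and so occurs as an enantiomeric pair, giving 5 + 1 = 6 stereoisomers in total.

6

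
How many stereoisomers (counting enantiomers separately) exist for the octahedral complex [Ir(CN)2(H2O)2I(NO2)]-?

An octahedron has six vertices in three trans pairs; every non-trans pair is cis.
The distinct arrangements are (6 in all): CN trans, H2O trans; CN trans, H2O cis; CN cis, H2O cis (3 arrangements, 2 chiral); CN cis, H2O trans.
Of these, 2 lack any improper symmetry element and so occur as enantiomeric pairs, giving 6 + 2 = 8 stereoisomers in total.

8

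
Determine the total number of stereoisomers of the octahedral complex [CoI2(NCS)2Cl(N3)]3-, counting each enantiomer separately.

In an octahedral complex each vertex has one trans partner and four cis neighbours.
Working through the distinct placements yields 6 geometric isomers: I cis, NCS trans; I cis, NCS cis (3 arrangements, 2 chiral); I trans, NCS trans; I trans, NCS cis.
Of these, 2 lack any improper symmetry element and so occur as enantiomeric pairs, giving 6 + 2 = 8 stereoisomers in total.

8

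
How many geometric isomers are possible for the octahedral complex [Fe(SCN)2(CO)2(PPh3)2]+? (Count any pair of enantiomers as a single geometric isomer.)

5

The six octahedral sites form three mutually perpendicular trans pairs.
Systematic placement gives 5 geometric isomers: SCN trans, CO trans, PPh3 trans; SCN cis, CO trans, PPh3 cis; SCN trans, CO cis, PPh3 cis; SCN cis, CO cis, PPh3 cis (chiral); SCN cis, CO cis, PPh3 trans.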